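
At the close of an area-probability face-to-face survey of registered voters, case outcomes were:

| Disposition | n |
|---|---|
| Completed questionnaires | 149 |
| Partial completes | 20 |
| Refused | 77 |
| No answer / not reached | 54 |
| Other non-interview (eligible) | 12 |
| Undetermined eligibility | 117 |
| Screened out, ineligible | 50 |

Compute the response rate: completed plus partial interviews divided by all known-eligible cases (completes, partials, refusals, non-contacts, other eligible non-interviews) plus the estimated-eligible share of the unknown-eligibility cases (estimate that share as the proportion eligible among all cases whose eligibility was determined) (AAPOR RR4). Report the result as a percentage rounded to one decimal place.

40.9%

Top: 149 + 20 = 169
Determined eligible: 149 + 20 + 77 + 54 + 12 = 312
e = 312 / (312 + 50) = 312 / 362 = 0.8619
e × U: 0.8619 × 117 = 100.84
Denom: 312 + 100.84 = 412.84
RR4 = 169 / 412.84 = 0.4094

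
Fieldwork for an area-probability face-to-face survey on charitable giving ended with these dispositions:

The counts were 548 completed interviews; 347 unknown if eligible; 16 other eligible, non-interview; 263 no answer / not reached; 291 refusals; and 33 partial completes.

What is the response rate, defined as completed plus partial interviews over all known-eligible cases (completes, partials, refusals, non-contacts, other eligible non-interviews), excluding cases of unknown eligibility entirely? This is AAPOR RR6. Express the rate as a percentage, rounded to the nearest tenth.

50.5%

Top → 548 + 33 = 581
Denominator → 548 + 33 + 291 + 263 + 16 = 1151
RR6 = 581 / 1151 = 0.5048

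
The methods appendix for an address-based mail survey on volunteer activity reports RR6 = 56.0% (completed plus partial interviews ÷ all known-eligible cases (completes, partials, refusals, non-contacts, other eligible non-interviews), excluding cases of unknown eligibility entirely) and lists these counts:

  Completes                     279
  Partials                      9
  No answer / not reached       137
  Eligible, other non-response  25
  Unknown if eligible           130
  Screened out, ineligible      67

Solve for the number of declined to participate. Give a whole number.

64

Numerator = 279 + 9 = 288
RR6 = 288 / D = 0.560
D = 288 / 0.560 = 514.3
Other denominator terms total 450
declined to participate = 514.3 − 450 ≈ 64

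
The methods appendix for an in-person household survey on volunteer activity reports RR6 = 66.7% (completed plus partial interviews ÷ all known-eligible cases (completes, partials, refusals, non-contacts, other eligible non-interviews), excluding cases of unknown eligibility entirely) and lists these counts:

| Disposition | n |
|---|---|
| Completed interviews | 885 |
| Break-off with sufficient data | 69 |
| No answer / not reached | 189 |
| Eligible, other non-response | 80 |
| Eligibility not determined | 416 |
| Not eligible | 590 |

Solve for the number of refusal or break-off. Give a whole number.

207

Top: 885 + 69 = 954
RR6 = 954 / D = 0.667
D = 954 / 0.667 = 1430.3
Remaining denominator categories sum to 1223
refusal or break-off = 1430.3 − 1223 ≈ 207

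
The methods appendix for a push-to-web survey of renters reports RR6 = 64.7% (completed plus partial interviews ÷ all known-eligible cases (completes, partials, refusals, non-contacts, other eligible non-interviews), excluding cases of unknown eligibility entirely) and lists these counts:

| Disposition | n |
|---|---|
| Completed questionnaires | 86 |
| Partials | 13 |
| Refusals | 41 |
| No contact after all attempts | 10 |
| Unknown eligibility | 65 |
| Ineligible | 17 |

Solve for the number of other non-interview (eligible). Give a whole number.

Numerator: 86 + 13 = 99
RR6 = 99 / D = 0.647
D = 99 / 0.647 = 153.0
Remaining denominator categories sum to 150
other non-interview (eligible) = 153.0 − 150 ≈ 3

3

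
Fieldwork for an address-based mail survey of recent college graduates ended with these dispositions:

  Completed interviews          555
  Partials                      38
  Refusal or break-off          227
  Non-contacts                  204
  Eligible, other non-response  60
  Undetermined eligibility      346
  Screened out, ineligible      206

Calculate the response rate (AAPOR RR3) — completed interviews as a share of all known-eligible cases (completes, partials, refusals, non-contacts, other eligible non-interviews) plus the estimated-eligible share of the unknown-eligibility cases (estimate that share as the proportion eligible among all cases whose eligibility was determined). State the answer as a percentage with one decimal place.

Numerator = 555
Eligible (known) = 555 + 38 + 227 + 204 + 60 = 1084
e = 1084 / (1084 + 206) = 1084 / 1290 = 0.8403
Eligible share of unknowns = 0.8403 × 346 = 290.74
Denom = 1084 + 290.74 = 1374.74
RR3 = 555 / 1374.74 = 0.4037

40.4%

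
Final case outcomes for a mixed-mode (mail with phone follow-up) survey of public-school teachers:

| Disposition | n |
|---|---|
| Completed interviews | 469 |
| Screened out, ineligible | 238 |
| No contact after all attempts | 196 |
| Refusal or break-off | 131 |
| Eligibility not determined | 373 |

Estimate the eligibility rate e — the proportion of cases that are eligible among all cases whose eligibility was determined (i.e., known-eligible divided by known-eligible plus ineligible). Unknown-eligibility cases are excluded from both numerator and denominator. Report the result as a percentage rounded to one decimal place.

Determined eligible → 469 + 131 + 196 = 796
e = 796 / (796 + 238) = 796 / 1034 = 0.7698

77.0%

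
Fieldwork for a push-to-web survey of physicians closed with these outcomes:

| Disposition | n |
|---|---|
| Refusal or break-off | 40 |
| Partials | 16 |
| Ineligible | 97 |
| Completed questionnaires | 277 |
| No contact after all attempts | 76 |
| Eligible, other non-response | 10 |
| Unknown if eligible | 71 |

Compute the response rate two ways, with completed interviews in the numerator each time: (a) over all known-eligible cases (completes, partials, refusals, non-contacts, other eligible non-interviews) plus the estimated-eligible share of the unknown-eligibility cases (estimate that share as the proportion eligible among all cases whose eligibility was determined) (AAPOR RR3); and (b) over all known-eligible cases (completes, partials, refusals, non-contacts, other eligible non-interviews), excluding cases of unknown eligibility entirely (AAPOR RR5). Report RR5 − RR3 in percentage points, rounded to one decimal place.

Top → 277
Eligible (known) → 277 + 16 + 40 + 76 + 10 = 419
e = 419 / (419 + 97) = 419 / 516 = 0.8120
Estimated eligible among unknowns → 0.8120 × 71 = 57.65
Denominator → 419 + 57.65 = 476.65
RR3 = 277 / 476.65 = 0.5811
Denominator → 277 + 16 + 40 + 76 + 10 = 419
RR5 = 277 / 419 = 0.6611
Difference = 66.11 − 58.11 = 8.00 percentage points

8.0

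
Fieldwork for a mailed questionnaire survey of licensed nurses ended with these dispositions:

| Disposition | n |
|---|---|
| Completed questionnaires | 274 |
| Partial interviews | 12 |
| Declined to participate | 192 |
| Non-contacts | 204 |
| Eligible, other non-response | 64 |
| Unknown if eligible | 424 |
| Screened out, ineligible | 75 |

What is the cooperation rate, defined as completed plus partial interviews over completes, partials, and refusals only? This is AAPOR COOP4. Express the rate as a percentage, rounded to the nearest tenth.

Top → 274 + 12 = 286
Denom → 274 + 12 + 192 = 478
COOP4 = 286 / 478 = 0.5983

59.8%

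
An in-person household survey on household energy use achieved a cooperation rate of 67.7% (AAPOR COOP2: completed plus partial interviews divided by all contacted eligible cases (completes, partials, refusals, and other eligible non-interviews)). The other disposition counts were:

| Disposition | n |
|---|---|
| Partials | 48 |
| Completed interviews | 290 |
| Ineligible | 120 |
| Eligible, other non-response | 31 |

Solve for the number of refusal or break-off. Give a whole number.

Num = 290 + 48 = 338
COOP2 = 338 / D = 0.677
D = 338 / 0.677 = 499.3
Rest of base = 369
refusal or break-off = 499.3 − 369 ≈ 130

130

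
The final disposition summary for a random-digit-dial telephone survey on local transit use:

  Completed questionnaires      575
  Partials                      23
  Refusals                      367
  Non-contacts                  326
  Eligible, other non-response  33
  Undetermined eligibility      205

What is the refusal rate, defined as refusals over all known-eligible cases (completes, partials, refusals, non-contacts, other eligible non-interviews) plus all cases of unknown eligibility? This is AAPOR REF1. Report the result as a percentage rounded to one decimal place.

Top = 367
Denom = 575 + 23 + 367 + 326 + 33 + 205 = 1529
REF1 = 367 / 1529 = 0.2400

24.0%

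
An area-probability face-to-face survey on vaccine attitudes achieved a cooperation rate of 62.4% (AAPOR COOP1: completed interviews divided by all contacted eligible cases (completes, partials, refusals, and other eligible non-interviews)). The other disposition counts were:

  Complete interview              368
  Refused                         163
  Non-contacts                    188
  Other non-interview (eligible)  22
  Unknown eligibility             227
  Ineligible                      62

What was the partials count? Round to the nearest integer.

37

COOP1 = 368 / D = 0.624
D = 368 / 0.624 = 589.7
Remaining denominator categories sum to 553
partials = 589.7 − 553 ≈ 37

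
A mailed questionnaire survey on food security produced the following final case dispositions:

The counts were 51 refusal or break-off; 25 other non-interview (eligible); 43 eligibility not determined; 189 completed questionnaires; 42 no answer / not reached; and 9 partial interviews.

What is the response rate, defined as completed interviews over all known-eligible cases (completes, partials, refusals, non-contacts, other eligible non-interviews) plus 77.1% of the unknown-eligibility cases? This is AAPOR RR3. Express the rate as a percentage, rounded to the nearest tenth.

54.1%

Num = 189
Determined eligible = 189 + 9 + 51 + 42 + 25 = 316
Eligible share of unknowns = 0.7710 × 43 = 33.15
Denominator = 316 + 33.15 = 349.15
RR3 = 189 / 349.15 = 0.5413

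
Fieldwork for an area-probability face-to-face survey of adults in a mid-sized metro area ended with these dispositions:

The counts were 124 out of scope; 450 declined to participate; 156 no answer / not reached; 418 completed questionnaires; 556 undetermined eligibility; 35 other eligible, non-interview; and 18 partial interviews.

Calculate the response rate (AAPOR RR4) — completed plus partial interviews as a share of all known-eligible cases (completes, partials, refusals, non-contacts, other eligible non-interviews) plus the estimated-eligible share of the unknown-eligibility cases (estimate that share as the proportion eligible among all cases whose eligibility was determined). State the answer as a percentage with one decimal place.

27.7%

Numerator = 418 + 18 = 436
Known eligible = 418 + 18 + 450 + 156 + 35 = 1077
e = 1077 / (1077 + 124) = 1077 / 1201 = 0.8968
Estimated eligible among unknowns = 0.8968 × 556 = 498.62
Denominator = 1077 + 498.62 = 1575.62
RR4 = 436 / 1575.62 = 0.2767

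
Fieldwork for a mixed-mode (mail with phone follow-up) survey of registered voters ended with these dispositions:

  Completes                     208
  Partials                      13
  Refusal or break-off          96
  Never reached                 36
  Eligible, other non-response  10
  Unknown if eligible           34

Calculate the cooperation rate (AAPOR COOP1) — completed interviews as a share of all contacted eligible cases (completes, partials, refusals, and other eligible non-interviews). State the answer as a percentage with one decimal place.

Numerator = 208
Denom = 208 + 13 + 96 + 10 = 327
COOP1 = 208 / 327 = 0.6361

63.6%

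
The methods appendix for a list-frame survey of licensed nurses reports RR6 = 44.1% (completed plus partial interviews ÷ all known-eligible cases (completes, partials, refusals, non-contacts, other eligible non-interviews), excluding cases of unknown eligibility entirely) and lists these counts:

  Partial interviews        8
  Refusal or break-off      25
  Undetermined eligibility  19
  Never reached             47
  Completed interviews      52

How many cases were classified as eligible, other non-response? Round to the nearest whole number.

4

Num: 52 + 8 = 60
RR6 = 60 / D = 0.441
D = 60 / 0.441 = 136.1
Remaining denominator categories sum to 132
eligible, other non-response = 136.1 − 132 ≈ 4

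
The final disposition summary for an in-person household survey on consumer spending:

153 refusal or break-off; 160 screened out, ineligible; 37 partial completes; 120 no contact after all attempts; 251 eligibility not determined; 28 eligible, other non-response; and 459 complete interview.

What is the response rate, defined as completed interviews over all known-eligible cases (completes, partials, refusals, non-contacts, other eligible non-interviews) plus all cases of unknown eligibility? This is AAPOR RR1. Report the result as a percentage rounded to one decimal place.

43.8%

Numerator → 459
Denom → 459 + 37 + 153 + 120 + 28 + 251 = 1048
RR1 = 459 / 1048 = 0.4380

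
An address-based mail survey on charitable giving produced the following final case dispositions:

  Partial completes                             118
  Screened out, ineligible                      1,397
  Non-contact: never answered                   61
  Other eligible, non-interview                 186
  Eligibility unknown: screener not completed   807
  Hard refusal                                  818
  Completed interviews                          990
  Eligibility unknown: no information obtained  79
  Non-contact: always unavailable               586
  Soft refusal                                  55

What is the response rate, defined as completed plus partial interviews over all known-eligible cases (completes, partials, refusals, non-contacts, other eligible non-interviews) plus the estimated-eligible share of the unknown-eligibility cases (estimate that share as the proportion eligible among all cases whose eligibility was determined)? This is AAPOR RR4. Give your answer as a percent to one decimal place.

Refused = 818 + 55 = 873
No contact after all attempts = 61 + 586 = 647
Undetermined eligibility = 807 + 79 = 886
Numerator = 990 + 118 = 1108
Determined eligible = 990 + 118 + 873 + 647 + 186 = 2814
e = 2814 / (2814 + 1397) = 2814 / 4211 = 0.6682
Eligible share of unknowns = 0.6682 × 886 = 592.03
Denominator = 2814 + 592.03 = 3406.03
RR4 = 1108 / 3406.03 = 0.3253

32.5%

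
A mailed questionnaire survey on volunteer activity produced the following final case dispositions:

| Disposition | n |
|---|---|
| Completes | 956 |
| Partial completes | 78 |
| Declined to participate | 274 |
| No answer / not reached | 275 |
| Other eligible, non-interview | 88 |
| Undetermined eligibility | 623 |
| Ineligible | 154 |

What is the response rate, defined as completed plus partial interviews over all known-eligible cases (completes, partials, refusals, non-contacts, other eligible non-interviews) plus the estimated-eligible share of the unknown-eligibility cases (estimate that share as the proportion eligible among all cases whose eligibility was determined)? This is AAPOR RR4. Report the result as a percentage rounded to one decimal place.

Num = 956 + 78 = 1034
Determined eligible = 956 + 78 + 274 + 275 + 88 = 1671
e = 1671 / (1671 + 154) = 1671 / 1825 = 0.9156
Eligible share of unknowns = 0.9156 × 623 = 570.42
Denom = 1671 + 570.42 = 2241.42
RR4 = 1034 / 2241.42 = 0.4613

46.1%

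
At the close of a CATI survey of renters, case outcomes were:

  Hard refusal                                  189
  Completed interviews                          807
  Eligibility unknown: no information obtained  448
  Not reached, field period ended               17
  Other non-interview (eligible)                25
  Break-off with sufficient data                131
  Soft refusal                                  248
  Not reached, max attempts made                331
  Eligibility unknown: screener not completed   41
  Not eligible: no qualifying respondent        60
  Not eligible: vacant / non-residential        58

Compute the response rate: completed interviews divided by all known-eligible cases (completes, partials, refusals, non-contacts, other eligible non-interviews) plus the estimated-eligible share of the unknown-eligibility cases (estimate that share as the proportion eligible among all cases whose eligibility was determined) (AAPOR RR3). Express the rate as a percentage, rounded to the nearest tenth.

Refused = 189 + 248 = 437
Non-contacts = 17 + 331 = 348
Undetermined eligibility = 41 + 448 = 489
Out of scope = 60 + 58 = 118
Top → 807
Determined eligible → 807 + 131 + 437 + 348 + 25 = 1748
e = 1748 / (1748 + 118) = 1748 / 1866 = 0.9368
e × U → 0.9368 × 489 = 458.10
Denom → 1748 + 458.10 = 2206.10
RR3 = 807 / 2206.10 = 0.3658

36.6%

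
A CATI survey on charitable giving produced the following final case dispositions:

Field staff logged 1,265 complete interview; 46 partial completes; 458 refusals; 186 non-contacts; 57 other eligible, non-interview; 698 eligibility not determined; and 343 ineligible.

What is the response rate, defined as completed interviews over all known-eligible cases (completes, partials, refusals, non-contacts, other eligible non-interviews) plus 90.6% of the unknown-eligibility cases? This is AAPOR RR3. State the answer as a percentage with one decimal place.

Top: 1265
Known eligible: 1265 + 46 + 458 + 186 + 57 = 2012
Estimated eligible among unknowns: 0.9060 × 698 = 632.39
Base: 2012 + 632.39 = 2644.39
RR3 = 1265 / 2644.39 = 0.4784

47.8%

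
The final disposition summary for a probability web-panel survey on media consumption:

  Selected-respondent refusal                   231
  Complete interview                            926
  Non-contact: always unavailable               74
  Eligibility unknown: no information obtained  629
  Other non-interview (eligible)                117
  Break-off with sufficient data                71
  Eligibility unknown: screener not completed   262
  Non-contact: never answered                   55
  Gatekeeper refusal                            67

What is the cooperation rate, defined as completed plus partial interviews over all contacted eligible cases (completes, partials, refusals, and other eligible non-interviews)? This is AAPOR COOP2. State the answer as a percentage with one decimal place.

70.6%

Refusals = 67 + 231 = 298
No contact after all attempts = 55 + 74 = 129
Unknown eligibility = 262 + 629 = 891
Num: 926 + 71 = 997
Denom: 926 + 71 + 298 + 117 = 1412
COOP2 = 997 / 1412 = 0.7061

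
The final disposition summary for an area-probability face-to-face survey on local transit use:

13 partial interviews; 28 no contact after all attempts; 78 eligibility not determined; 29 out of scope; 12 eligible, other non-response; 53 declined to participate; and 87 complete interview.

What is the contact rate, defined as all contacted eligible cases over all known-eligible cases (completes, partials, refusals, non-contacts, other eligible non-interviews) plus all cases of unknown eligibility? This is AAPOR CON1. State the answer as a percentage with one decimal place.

60.9%

Top: 87 + 13 + 53 + 12 = 165
Base: 87 + 13 + 53 + 28 + 12 + 78 = 271
CON1 = 165 / 271 = 0.6089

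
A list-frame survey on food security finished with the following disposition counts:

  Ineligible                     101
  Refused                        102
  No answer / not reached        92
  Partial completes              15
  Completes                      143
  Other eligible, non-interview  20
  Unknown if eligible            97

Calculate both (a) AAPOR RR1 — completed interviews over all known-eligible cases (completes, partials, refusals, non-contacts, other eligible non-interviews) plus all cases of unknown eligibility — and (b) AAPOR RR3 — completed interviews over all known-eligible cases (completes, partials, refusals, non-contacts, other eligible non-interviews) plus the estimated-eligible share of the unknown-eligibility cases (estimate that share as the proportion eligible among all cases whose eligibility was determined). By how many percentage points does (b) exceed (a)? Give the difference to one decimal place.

Top = 143
Denominator = 143 + 15 + 102 + 92 + 20 + 97 = 469
RR1 = 143 / 469 = 0.3049
Known eligible = 143 + 15 + 102 + 92 + 20 = 372
e = 372 / (372 + 101) = 372 / 473 = 0.7865
Eligible share of unknowns = 0.7865 × 97 = 76.29
Denominator = 372 + 76.29 = 448.29
RR3 = 143 / 448.29 = 0.3190
Difference = 31.90 − 30.49 = 1.41 percentage points

1.4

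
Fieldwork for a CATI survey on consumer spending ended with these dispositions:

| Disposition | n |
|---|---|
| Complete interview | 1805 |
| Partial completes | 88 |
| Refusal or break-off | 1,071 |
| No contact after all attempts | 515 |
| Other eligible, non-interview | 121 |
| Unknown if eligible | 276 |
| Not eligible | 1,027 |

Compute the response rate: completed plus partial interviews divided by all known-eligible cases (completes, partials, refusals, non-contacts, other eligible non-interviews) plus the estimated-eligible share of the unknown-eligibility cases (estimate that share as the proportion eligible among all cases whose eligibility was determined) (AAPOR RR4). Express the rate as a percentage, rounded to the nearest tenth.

Num = 1805 + 88 = 1893
Eligible (known) = 1805 + 88 + 1071 + 515 + 121 = 3600
e = 3600 / (3600 + 1027) = 3600 / 4627 = 0.7780
Estimated eligible among unknowns = 0.7780 × 276 = 214.73
Denominator = 3600 + 214.73 = 3814.73
RR4 = 1893 / 3814.73 = 0.4962

49.6%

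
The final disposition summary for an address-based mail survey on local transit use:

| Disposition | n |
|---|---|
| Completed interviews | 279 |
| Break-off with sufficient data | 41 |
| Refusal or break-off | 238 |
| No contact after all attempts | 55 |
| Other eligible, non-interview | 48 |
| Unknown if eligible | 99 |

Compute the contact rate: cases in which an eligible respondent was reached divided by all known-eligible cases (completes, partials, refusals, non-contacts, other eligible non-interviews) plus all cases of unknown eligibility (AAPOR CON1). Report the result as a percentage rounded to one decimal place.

Num = 279 + 41 + 238 + 48 = 606
Base = 279 + 41 + 238 + 55 + 48 + 99 = 760
CON1 = 606 / 760 = 0.7974

79.7%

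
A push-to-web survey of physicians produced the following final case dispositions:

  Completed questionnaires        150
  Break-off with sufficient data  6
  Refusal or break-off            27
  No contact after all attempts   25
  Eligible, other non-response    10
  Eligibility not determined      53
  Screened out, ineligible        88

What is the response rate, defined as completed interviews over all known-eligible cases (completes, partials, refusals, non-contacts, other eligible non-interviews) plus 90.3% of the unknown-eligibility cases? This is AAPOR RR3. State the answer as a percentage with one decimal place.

Top: 150
Determined eligible: 150 + 6 + 27 + 25 + 10 = 218
Eligible share of unknowns: 0.9030 × 53 = 47.86
Base: 218 + 47.86 = 265.86
RR3 = 150 / 265.86 = 0.5642

56.4%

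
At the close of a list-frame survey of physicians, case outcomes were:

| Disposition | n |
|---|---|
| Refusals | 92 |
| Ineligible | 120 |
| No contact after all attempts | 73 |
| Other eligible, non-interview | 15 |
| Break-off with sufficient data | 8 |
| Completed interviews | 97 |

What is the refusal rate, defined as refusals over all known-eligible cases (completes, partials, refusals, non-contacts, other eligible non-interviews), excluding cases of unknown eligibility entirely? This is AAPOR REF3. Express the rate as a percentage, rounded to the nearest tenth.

32.3%

Numerator: 92
Base: 97 + 8 + 92 + 73 + 15 = 285
REF3 = 92 / 285 = 0.3228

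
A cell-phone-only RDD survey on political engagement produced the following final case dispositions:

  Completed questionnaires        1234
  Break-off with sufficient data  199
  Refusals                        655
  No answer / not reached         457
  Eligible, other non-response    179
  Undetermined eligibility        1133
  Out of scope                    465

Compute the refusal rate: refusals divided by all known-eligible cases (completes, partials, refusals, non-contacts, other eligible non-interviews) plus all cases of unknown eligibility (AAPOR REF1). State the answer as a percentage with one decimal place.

Numerator = 655
Base = 1234 + 199 + 655 + 457 + 179 + 1133 = 3857
REF1 = 655 / 3857 = 0.1698

17.0%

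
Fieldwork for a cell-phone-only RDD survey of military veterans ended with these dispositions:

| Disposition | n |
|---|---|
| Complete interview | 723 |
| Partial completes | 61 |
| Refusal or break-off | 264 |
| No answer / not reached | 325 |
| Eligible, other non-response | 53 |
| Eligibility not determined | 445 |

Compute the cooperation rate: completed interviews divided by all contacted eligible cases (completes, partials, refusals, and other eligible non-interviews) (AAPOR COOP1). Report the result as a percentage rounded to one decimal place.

Num → 723
Denominator → 723 + 61 + 264 + 53 = 1101
COOP1 = 723 / 1101 = 0.6567

65.7%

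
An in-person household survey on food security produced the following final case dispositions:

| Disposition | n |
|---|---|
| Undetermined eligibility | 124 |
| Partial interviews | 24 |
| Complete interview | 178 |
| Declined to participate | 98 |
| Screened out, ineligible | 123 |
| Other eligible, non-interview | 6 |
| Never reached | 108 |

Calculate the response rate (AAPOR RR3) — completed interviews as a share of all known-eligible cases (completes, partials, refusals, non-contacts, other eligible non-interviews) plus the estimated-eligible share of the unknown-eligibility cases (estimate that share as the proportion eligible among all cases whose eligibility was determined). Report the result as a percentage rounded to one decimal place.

34.9%

Num → 178
Known eligible → 178 + 24 + 98 + 108 + 6 = 414
e = 414 / (414 + 123) = 414 / 537 = 0.7709
Eligible share of unknowns → 0.7709 × 124 = 95.59
Denom → 414 + 95.59 = 509.59
RR3 = 178 / 509.59 = 0.3493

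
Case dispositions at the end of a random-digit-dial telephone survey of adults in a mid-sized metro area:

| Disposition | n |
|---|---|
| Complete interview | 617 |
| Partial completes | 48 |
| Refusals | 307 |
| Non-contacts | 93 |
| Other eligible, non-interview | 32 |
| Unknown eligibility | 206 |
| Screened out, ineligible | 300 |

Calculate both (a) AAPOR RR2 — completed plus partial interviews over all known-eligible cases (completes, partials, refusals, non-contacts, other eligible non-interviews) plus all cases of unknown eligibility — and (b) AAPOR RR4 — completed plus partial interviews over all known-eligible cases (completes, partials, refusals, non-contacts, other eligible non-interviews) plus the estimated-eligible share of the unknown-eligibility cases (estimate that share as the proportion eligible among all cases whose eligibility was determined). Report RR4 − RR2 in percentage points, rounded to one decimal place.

Numerator = 617 + 48 = 665
Denom = 617 + 48 + 307 + 93 + 32 + 206 = 1303
RR2 = 665 / 1303 = 0.5104
Determined eligible = 617 + 48 + 307 + 93 + 32 = 1097
e = 1097 / (1097 + 300) = 1097 / 1397 = 0.7853
Estimated eligible among unknowns = 0.7853 × 206 = 161.77
Denom = 1097 + 161.77 = 1258.77
RR4 = 665 / 1258.77 = 0.5283
Difference = 52.83 − 51.04 = 1.79 percentage points

1.8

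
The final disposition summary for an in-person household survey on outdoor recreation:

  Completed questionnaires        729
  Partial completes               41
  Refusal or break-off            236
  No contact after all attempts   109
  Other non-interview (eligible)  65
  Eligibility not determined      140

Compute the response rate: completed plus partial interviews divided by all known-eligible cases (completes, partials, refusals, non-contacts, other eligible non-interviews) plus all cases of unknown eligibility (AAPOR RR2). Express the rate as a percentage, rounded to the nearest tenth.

58.3%

Numerator: 729 + 41 = 770
Denominator: 729 + 41 + 236 + 109 + 65 + 140 = 1320
RR2 = 770 / 1320 = 0.5833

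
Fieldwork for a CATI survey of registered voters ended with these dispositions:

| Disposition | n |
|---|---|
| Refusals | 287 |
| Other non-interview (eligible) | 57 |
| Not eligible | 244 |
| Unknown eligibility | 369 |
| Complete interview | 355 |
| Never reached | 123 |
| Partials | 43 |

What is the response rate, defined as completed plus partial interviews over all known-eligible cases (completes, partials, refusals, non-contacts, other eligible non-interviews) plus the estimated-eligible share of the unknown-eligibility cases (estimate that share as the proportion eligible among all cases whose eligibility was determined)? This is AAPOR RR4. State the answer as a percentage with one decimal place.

Num: 355 + 43 = 398
Determined eligible: 355 + 43 + 287 + 123 + 57 = 865
e = 865 / (865 + 244) = 865 / 1109 = 0.7800
Eligible share of unknowns: 0.7800 × 369 = 287.82
Base: 865 + 287.82 = 1152.82
RR4 = 398 / 1152.82 = 0.3452

34.5%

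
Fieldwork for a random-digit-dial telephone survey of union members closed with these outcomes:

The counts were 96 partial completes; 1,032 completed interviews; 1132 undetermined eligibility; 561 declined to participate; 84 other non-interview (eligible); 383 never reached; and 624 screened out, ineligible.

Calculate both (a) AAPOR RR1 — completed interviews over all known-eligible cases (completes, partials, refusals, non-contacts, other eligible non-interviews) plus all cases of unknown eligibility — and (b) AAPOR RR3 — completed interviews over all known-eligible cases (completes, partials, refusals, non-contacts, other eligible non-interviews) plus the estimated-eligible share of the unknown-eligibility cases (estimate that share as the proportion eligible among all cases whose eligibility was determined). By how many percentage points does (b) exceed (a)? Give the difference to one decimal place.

2.6

Numerator → 1032
Denominator → 1032 + 96 + 561 + 383 + 84 + 1132 = 3288
RR1 = 1032 / 3288 = 0.3139
Known eligible → 1032 + 96 + 561 + 383 + 84 = 2156
e = 2156 / (2156 + 624) = 2156 / 2780 = 0.7755
Estimated eligible among unknowns → 0.7755 × 1132 = 877.87
Denominator → 2156 + 877.87 = 3033.87
RR3 = 1032 / 3033.87 = 0.3402
Difference = 34.02 − 31.39 = 2.63 percentage points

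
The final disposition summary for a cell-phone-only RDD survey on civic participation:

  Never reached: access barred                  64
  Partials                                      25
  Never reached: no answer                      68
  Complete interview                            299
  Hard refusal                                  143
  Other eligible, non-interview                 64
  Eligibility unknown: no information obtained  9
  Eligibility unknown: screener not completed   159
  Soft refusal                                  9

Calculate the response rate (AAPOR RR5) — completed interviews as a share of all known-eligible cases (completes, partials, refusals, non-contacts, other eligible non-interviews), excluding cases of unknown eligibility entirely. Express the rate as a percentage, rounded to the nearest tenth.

Declined to participate = 143 + 9 = 152
No contact after all attempts = 68 + 64 = 132
Eligibility not determined = 159 + 9 = 168
Num → 299
Denominator → 299 + 25 + 152 + 132 + 64 = 672
RR5 = 299 / 672 = 0.4449

44.5%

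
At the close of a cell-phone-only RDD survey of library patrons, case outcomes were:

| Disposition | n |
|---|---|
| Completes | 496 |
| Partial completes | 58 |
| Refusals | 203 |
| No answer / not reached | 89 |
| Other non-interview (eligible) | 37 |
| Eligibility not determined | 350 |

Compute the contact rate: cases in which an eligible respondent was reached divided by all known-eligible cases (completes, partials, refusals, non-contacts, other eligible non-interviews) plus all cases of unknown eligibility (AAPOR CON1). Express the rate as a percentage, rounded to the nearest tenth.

64.4%

Num → 496 + 58 + 203 + 37 = 794
Base → 496 + 58 + 203 + 89 + 37 + 350 = 1233
CON1 = 794 / 1233 = 0.6440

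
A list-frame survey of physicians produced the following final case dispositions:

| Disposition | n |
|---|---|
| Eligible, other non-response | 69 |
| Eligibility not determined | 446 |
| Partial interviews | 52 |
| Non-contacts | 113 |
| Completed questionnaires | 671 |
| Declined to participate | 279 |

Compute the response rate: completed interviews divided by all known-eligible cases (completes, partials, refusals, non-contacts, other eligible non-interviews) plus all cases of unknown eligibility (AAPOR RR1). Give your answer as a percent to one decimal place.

41.2%

Numerator: 671
Denominator: 671 + 52 + 279 + 113 + 69 + 446 = 1630
RR1 = 671 / 1630 = 0.4117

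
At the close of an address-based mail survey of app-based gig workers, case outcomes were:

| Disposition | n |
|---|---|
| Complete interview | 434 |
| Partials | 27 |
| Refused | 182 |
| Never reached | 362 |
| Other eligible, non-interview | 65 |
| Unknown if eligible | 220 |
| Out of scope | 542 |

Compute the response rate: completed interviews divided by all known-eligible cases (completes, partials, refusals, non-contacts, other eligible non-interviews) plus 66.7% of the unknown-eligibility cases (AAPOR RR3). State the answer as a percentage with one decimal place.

Numerator → 434
Determined eligible → 434 + 27 + 182 + 362 + 65 = 1070
Estimated eligible among unknowns → 0.6670 × 220 = 146.74
Denominator → 1070 + 146.74 = 1216.74
RR3 = 434 / 1216.74 = 0.3567

35.7%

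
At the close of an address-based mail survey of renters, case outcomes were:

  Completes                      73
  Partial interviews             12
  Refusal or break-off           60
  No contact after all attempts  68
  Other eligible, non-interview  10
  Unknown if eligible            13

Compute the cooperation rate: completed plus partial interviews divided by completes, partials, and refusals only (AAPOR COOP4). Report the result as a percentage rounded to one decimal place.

58.6%

Numerator: 73 + 12 = 85
Denominator: 73 + 12 + 60 = 145
COOP4 = 85 / 145 = 0.5862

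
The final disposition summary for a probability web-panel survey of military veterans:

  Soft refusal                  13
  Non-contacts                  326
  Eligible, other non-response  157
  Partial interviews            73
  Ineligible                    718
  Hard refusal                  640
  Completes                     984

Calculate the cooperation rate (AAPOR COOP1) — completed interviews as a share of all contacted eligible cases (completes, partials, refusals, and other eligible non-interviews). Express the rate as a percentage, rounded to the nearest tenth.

Refusal or break-off = 640 + 13 = 653
Num: 984
Denominator: 984 + 73 + 653 + 157 = 1867
COOP1 = 984 / 1867 = 0.5270

52.7%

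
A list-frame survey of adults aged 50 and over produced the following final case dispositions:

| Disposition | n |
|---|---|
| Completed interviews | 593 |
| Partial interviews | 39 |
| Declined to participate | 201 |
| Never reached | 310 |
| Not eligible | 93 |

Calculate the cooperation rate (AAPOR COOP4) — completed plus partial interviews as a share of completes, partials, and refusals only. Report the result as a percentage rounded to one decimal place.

Top = 593 + 39 = 632
Denom = 593 + 39 + 201 = 833
COOP4 = 632 / 833 = 0.7587

75.9%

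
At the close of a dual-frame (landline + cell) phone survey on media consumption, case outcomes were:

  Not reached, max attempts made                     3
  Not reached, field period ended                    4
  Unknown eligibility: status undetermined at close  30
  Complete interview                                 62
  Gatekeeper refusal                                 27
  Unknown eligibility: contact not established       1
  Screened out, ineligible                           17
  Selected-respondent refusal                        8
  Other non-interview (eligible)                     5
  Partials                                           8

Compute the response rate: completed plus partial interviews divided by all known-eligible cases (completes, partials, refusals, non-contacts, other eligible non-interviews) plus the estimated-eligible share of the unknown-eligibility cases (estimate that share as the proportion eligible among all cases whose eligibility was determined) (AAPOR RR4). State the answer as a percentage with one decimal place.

Refusals = 27 + 8 = 35
Non-contacts = 4 + 3 = 7
Unknown if eligible = 1 + 30 = 31
Numerator = 62 + 8 = 70
Determined eligible = 62 + 8 + 35 + 7 + 5 = 117
e = 117 / (117 + 17) = 117 / 134 = 0.8731
Eligible share of unknowns = 0.8731 × 31 = 27.07
Base = 117 + 27.07 = 144.07
RR4 = 70 / 144.07 = 0.4859

48.6%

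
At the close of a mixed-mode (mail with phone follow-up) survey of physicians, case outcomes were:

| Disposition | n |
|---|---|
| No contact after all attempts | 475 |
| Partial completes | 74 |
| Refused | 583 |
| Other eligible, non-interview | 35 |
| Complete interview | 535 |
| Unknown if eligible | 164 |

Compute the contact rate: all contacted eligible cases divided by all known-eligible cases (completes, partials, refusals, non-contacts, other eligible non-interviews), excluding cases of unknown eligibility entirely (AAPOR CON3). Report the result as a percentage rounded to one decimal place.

Num: 535 + 74 + 583 + 35 = 1227
Denom: 535 + 74 + 583 + 475 + 35 = 1702
CON3 = 1227 / 1702 = 0.7209

72.1%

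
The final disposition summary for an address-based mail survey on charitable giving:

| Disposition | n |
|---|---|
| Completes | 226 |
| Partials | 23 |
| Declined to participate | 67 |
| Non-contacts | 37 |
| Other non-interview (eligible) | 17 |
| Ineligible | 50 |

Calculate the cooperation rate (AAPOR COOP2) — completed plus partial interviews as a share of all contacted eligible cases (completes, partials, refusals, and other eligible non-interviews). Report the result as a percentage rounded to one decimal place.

74.8%

Top: 226 + 23 = 249
Base: 226 + 23 + 67 + 17 = 333
COOP2 = 249 / 333 = 0.7477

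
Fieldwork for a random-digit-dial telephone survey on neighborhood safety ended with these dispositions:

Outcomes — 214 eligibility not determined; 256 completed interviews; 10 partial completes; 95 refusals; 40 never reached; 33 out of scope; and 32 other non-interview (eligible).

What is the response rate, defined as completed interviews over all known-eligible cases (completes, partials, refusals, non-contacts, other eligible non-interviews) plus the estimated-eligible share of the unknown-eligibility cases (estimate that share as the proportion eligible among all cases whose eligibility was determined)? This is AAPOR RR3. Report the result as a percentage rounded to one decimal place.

Top: 256
Determined eligible: 256 + 10 + 95 + 40 + 32 = 433
e = 433 / (433 + 33) = 433 / 466 = 0.9292
Estimated eligible among unknowns: 0.9292 × 214 = 198.85
Denominator: 433 + 198.85 = 631.85
RR3 = 256 / 631.85 = 0.4052

40.5%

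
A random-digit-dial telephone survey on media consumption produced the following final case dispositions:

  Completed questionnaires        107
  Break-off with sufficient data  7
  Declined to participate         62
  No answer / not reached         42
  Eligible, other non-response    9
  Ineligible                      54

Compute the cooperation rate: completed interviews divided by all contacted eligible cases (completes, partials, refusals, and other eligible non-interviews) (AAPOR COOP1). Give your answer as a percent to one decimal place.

Numerator: 107
Denominator: 107 + 7 + 62 + 9 = 185
COOP1 = 107 / 185 = 0.5784

57.8%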